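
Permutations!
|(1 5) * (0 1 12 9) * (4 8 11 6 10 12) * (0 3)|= 11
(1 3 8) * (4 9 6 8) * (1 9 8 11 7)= (1 3 4 8 9 6 11 7)= [0, 3, 2, 4, 8, 5, 11, 1, 9, 6, 10, 7]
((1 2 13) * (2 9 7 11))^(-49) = (1 13 2 11 7 9) = [0, 13, 11, 3, 4, 5, 6, 9, 8, 1, 10, 7, 12, 2]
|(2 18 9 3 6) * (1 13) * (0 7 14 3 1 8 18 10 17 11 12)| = 10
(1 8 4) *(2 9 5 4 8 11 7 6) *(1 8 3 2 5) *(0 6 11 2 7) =(0 6 5 4 8 3 7 11)(1 2 9) =[6, 2, 9, 7, 8, 4, 5, 11, 3, 1, 10, 0]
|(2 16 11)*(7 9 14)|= 3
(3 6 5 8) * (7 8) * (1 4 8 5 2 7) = (1 4 8 3 6 2 7 5) = [0, 4, 7, 6, 8, 1, 2, 5, 3]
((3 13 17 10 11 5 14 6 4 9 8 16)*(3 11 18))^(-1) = (3 18 10 17 13)(4 6 14 5 11 16 8 9) = [0, 1, 2, 18, 6, 11, 14, 7, 9, 4, 17, 16, 12, 3, 5, 15, 8, 13, 10]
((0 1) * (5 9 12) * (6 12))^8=[0, 1, 2, 3, 4, 5, 6, 7, 8, 9, 10, 11, 12]=(12)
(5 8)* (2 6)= [0, 1, 6, 3, 4, 8, 2, 7, 5]= (2 6)(5 8)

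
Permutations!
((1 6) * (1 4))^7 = (1 6 4) = [0, 6, 2, 3, 1, 5, 4]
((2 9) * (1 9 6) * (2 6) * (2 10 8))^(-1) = (1 6 9)(2 8 10) = [0, 6, 8, 3, 4, 5, 9, 7, 10, 1, 2]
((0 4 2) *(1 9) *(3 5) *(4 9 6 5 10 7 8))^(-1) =(0 2 4 8 7 10 3 5 6 1 9) =[2, 9, 4, 5, 8, 6, 1, 10, 7, 0, 3]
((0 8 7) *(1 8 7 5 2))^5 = (0 7)(1 8 5 2) = [7, 8, 1, 3, 4, 2, 6, 0, 5]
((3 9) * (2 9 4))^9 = (2 9 3 4) = [0, 1, 9, 4, 2, 5, 6, 7, 8, 3]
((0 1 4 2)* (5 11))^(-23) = [1, 4, 0, 3, 2, 11, 6, 7, 8, 9, 10, 5] = (0 1 4 2)(5 11)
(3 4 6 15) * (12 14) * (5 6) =(3 4 5 6 15)(12 14) =[0, 1, 2, 4, 5, 6, 15, 7, 8, 9, 10, 11, 14, 13, 12, 3]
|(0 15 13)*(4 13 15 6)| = |(15)(0 6 4 13)| = 4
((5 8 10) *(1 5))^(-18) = [0, 8, 2, 3, 4, 10, 6, 7, 1, 9, 5] = (1 8)(5 10)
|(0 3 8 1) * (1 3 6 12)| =|(0 6 12 1)(3 8)| =4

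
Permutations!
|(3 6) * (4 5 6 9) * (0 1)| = |(0 1)(3 9 4 5 6)| = 10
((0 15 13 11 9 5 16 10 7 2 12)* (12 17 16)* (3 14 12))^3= (0 11 3)(2 10 17 7 16)(5 12 13)(9 14 15)= [11, 1, 10, 0, 4, 12, 6, 16, 8, 14, 17, 3, 13, 5, 15, 9, 2, 7]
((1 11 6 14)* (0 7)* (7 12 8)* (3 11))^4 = [0, 14, 2, 1, 4, 5, 11, 7, 8, 9, 10, 3, 12, 13, 6] = (1 14 6 11 3)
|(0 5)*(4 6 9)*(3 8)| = |(0 5)(3 8)(4 6 9)| = 6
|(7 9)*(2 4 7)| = |(2 4 7 9)| = 4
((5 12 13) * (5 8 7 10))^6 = (13) = [0, 1, 2, 3, 4, 5, 6, 7, 8, 9, 10, 11, 12, 13]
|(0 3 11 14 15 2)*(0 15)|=|(0 3 11 14)(2 15)|=4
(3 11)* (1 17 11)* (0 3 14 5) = (0 3 1 17 11 14 5) = [3, 17, 2, 1, 4, 0, 6, 7, 8, 9, 10, 14, 12, 13, 5, 15, 16, 11]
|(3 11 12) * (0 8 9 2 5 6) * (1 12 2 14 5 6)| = |(0 8 9 14 5 1 12 3 11 2 6)| = 11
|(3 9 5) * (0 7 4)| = 3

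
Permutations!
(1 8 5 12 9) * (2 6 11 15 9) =(1 8 5 12 2 6 11 15 9) =[0, 8, 6, 3, 4, 12, 11, 7, 5, 1, 10, 15, 2, 13, 14, 9]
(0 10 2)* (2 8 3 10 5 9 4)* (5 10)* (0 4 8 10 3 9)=(10)(0 3 5)(2 4)(8 9)=[3, 1, 4, 5, 2, 0, 6, 7, 9, 8, 10]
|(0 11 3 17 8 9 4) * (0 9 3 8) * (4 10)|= |(0 11 8 3 17)(4 9 10)|= 15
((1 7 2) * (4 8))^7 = [0, 7, 1, 3, 8, 5, 6, 2, 4] = (1 7 2)(4 8)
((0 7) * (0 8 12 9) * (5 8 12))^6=(0 12)(7 9)=[12, 1, 2, 3, 4, 5, 6, 9, 8, 7, 10, 11, 0]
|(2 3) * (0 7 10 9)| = 4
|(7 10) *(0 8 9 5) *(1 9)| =|(0 8 1 9 5)(7 10)| =10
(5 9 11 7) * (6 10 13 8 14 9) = (5 6 10 13 8 14 9 11 7) = [0, 1, 2, 3, 4, 6, 10, 5, 14, 11, 13, 7, 12, 8, 9]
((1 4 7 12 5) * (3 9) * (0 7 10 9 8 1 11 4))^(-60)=(0 10 7 9 12 3 5 8 11 1 4)=[10, 4, 2, 5, 0, 8, 6, 9, 11, 12, 7, 1, 3]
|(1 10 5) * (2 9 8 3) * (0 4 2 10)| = |(0 4 2 9 8 3 10 5 1)| = 9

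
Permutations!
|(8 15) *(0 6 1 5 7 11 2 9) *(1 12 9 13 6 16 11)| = |(0 16 11 2 13 6 12 9)(1 5 7)(8 15)| = 24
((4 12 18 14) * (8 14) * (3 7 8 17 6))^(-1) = (3 6 17 18 12 4 14 8 7) = [0, 1, 2, 6, 14, 5, 17, 3, 7, 9, 10, 11, 4, 13, 8, 15, 16, 18, 12]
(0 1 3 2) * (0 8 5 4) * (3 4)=(0 1 4)(2 8 5 3)=[1, 4, 8, 2, 0, 3, 6, 7, 5]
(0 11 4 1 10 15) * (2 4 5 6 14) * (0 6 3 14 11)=[0, 10, 4, 14, 1, 3, 11, 7, 8, 9, 15, 5, 12, 13, 2, 6]=(1 10 15 6 11 5 3 14 2 4)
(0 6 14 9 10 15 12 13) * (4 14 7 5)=(0 6 7 5 4 14 9 10 15 12 13)=[6, 1, 2, 3, 14, 4, 7, 5, 8, 10, 15, 11, 13, 0, 9, 12]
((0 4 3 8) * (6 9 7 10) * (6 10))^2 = (10)(0 3)(4 8)(6 7 9) = [3, 1, 2, 0, 8, 5, 7, 9, 4, 6, 10]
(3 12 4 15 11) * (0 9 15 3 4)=(0 9 15 11 4 3 12)=[9, 1, 2, 12, 3, 5, 6, 7, 8, 15, 10, 4, 0, 13, 14, 11]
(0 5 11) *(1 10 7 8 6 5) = [1, 10, 2, 3, 4, 11, 5, 8, 6, 9, 7, 0] = (0 1 10 7 8 6 5 11)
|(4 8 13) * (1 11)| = 6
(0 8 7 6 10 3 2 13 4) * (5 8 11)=(0 11 5 8 7 6 10 3 2 13 4)=[11, 1, 13, 2, 0, 8, 10, 6, 7, 9, 3, 5, 12, 4]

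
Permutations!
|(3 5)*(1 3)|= |(1 3 5)|= 3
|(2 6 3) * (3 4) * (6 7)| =5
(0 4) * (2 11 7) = (0 4)(2 11 7) = [4, 1, 11, 3, 0, 5, 6, 2, 8, 9, 10, 7]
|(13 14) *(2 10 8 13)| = |(2 10 8 13 14)| = 5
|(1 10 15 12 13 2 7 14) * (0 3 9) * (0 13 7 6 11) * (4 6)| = |(0 3 9 13 2 4 6 11)(1 10 15 12 7 14)| = 24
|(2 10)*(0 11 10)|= |(0 11 10 2)|= 4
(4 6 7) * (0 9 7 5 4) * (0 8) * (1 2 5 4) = [9, 2, 5, 3, 6, 1, 4, 8, 0, 7] = (0 9 7 8)(1 2 5)(4 6)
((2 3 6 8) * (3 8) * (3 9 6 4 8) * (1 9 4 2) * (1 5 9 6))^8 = (1 4 5)(6 8 9) = [0, 4, 2, 3, 5, 1, 8, 7, 9, 6]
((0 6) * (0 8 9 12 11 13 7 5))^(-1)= (0 5 7 13 11 12 9 8 6)= [5, 1, 2, 3, 4, 7, 0, 13, 6, 8, 10, 12, 9, 11]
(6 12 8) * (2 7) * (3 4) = [0, 1, 7, 4, 3, 5, 12, 2, 6, 9, 10, 11, 8] = (2 7)(3 4)(6 12 8)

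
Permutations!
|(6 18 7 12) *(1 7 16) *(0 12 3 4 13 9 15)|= |(0 12 6 18 16 1 7 3 4 13 9 15)|= 12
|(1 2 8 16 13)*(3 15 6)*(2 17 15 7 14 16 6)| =11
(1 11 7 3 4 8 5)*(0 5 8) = (0 5 1 11 7 3 4) = [5, 11, 2, 4, 0, 1, 6, 3, 8, 9, 10, 7]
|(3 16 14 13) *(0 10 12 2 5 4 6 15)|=|(0 10 12 2 5 4 6 15)(3 16 14 13)|=8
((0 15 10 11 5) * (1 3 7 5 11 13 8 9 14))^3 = (0 13 14 7 15 8 1 5 10 9 3) = [13, 5, 2, 0, 4, 10, 6, 15, 1, 3, 9, 11, 12, 14, 7, 8]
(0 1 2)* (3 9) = (0 1 2)(3 9) = [1, 2, 0, 9, 4, 5, 6, 7, 8, 3]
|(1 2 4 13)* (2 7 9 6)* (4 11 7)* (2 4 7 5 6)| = |(1 7 9 2 11 5 6 4 13)| = 9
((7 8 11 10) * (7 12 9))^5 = [0, 1, 2, 3, 4, 5, 6, 9, 7, 12, 11, 8, 10] = (7 9 12 10 11 8)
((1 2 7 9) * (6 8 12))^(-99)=(12)(1 2 7 9)=[0, 2, 7, 3, 4, 5, 6, 9, 8, 1, 10, 11, 12]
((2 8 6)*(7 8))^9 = (2 7 8 6) = [0, 1, 7, 3, 4, 5, 2, 8, 6]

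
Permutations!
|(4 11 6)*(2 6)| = 4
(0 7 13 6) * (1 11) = (0 7 13 6)(1 11) = [7, 11, 2, 3, 4, 5, 0, 13, 8, 9, 10, 1, 12, 6]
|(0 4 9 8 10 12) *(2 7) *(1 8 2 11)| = 10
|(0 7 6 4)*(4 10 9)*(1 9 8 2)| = |(0 7 6 10 8 2 1 9 4)| = 9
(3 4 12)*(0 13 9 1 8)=(0 13 9 1 8)(3 4 12)=[13, 8, 2, 4, 12, 5, 6, 7, 0, 1, 10, 11, 3, 9]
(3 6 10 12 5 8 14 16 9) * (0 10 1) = (0 10 12 5 8 14 16 9 3 6 1) = [10, 0, 2, 6, 4, 8, 1, 7, 14, 3, 12, 11, 5, 13, 16, 15, 9]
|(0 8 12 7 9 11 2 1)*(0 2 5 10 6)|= |(0 8 12 7 9 11 5 10 6)(1 2)|= 18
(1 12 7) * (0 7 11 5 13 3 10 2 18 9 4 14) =(0 7 1 12 11 5 13 3 10 2 18 9 4 14) =[7, 12, 18, 10, 14, 13, 6, 1, 8, 4, 2, 5, 11, 3, 0, 15, 16, 17, 9]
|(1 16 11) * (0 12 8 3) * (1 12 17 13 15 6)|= |(0 17 13 15 6 1 16 11 12 8 3)|= 11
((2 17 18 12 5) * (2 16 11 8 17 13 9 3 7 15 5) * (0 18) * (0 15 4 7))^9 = (0 12 13 3 18 2 9)(4 7)(5 8)(11 15)(16 17) = [12, 1, 9, 18, 7, 8, 6, 4, 5, 0, 10, 15, 13, 3, 14, 11, 17, 16, 2]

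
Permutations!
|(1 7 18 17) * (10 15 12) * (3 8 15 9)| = 12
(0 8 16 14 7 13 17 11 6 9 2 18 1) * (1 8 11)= [11, 0, 18, 3, 4, 5, 9, 13, 16, 2, 10, 6, 12, 17, 7, 15, 14, 1, 8]= (0 11 6 9 2 18 8 16 14 7 13 17 1)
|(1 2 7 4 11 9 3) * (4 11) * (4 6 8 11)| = 9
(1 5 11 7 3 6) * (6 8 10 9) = [0, 5, 2, 8, 4, 11, 1, 3, 10, 6, 9, 7] = (1 5 11 7 3 8 10 9 6)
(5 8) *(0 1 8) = (0 1 8 5) = [1, 8, 2, 3, 4, 0, 6, 7, 5]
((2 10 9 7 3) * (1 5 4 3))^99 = (1 3 9 5 2 7 4 10) = [0, 3, 7, 9, 10, 2, 6, 4, 8, 5, 1]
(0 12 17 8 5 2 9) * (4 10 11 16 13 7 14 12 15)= (0 15 4 10 11 16 13 7 14 12 17 8 5 2 9)= [15, 1, 9, 3, 10, 2, 6, 14, 5, 0, 11, 16, 17, 7, 12, 4, 13, 8]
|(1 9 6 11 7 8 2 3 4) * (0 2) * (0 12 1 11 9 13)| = 10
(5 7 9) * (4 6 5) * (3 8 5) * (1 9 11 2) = [0, 9, 1, 8, 6, 7, 3, 11, 5, 4, 10, 2] = (1 9 4 6 3 8 5 7 11 2)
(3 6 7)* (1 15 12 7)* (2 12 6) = (1 15 6)(2 12 7 3) = [0, 15, 12, 2, 4, 5, 1, 3, 8, 9, 10, 11, 7, 13, 14, 6]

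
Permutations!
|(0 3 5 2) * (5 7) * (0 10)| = 6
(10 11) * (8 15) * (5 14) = [0, 1, 2, 3, 4, 14, 6, 7, 15, 9, 11, 10, 12, 13, 5, 8] = (5 14)(8 15)(10 11)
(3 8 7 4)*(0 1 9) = (0 1 9)(3 8 7 4) = [1, 9, 2, 8, 3, 5, 6, 4, 7, 0]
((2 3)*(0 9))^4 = [0, 1, 2, 3, 4, 5, 6, 7, 8, 9] = (9)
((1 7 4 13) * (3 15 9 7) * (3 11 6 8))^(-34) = (1 9 6 4 3)(7 8 13 15 11) = [0, 9, 2, 1, 3, 5, 4, 8, 13, 6, 10, 7, 12, 15, 14, 11]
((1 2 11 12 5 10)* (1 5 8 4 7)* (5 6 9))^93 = [0, 11, 12, 3, 1, 10, 9, 2, 7, 5, 6, 8, 4] = (1 11 8 7 2 12 4)(5 10 6 9)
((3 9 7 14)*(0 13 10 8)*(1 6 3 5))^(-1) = [8, 5, 2, 6, 4, 14, 1, 9, 10, 3, 13, 11, 12, 0, 7] = (0 8 10 13)(1 5 14 7 9 3 6)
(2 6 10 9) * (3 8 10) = (2 6 3 8 10 9) = [0, 1, 6, 8, 4, 5, 3, 7, 10, 2, 9]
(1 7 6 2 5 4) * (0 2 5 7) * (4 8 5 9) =[2, 0, 7, 3, 1, 8, 9, 6, 5, 4] =(0 2 7 6 9 4 1)(5 8)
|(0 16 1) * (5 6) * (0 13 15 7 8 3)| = |(0 16 1 13 15 7 8 3)(5 6)| = 8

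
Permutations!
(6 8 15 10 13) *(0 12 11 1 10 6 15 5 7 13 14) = (0 12 11 1 10 14)(5 7 13 15 6 8) = [12, 10, 2, 3, 4, 7, 8, 13, 5, 9, 14, 1, 11, 15, 0, 6]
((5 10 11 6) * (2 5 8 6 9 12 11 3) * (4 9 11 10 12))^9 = (2 3 10 12 5)(4 9)(6 8) = [0, 1, 3, 10, 9, 2, 8, 7, 6, 4, 12, 11, 5]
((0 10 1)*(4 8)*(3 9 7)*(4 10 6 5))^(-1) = (0 1 10 8 4 5 6)(3 7 9) = [1, 10, 2, 7, 5, 6, 0, 9, 4, 3, 8]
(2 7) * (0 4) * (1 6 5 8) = (0 4)(1 6 5 8)(2 7) = [4, 6, 7, 3, 0, 8, 5, 2, 1]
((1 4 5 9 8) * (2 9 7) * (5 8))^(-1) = (1 8 4)(2 7 5 9) = [0, 8, 7, 3, 1, 9, 6, 5, 4, 2]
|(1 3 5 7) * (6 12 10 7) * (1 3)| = |(3 5 6 12 10 7)| = 6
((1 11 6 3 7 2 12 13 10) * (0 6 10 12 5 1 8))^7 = [11, 7, 6, 8, 4, 3, 10, 0, 1, 9, 5, 2, 13, 12] = (0 11 2 6 10 5 3 8 1 7)(12 13)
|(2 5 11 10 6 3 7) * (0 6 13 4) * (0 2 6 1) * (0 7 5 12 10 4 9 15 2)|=24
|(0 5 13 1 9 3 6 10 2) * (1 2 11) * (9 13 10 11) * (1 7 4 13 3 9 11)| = |(0 5 10 11 7 4 13 2)(1 3 6)| = 24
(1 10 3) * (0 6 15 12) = [6, 10, 2, 1, 4, 5, 15, 7, 8, 9, 3, 11, 0, 13, 14, 12] = (0 6 15 12)(1 10 3)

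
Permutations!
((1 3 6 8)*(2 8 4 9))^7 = (9) = [0, 1, 2, 3, 4, 5, 6, 7, 8, 9]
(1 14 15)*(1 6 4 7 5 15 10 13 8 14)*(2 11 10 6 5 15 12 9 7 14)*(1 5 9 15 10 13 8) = (1 5 12 15 9 7 10 8 2 11 13)(4 14 6) = [0, 5, 11, 3, 14, 12, 4, 10, 2, 7, 8, 13, 15, 1, 6, 9]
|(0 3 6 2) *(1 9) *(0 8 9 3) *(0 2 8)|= |(0 2)(1 3 6 8 9)|= 10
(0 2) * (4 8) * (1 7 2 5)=[5, 7, 0, 3, 8, 1, 6, 2, 4]=(0 5 1 7 2)(4 8)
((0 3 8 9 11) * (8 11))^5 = [11, 1, 2, 0, 4, 5, 6, 7, 9, 8, 10, 3] = (0 11 3)(8 9)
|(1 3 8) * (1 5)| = |(1 3 8 5)| = 4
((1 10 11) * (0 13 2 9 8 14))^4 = [8, 10, 0, 3, 4, 5, 6, 7, 2, 13, 11, 1, 12, 14, 9] = (0 8 2)(1 10 11)(9 13 14)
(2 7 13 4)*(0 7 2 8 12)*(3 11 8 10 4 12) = [7, 1, 2, 11, 10, 5, 6, 13, 3, 9, 4, 8, 0, 12] = (0 7 13 12)(3 11 8)(4 10)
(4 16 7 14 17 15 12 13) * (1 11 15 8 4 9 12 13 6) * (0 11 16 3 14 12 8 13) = (0 11 15)(1 16 7 12 6)(3 14 17 13 9 8 4) = [11, 16, 2, 14, 3, 5, 1, 12, 4, 8, 10, 15, 6, 9, 17, 0, 7, 13]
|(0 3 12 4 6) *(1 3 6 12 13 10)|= 4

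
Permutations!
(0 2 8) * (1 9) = (0 2 8)(1 9) = [2, 9, 8, 3, 4, 5, 6, 7, 0, 1]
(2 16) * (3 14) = (2 16)(3 14) = [0, 1, 16, 14, 4, 5, 6, 7, 8, 9, 10, 11, 12, 13, 3, 15, 2]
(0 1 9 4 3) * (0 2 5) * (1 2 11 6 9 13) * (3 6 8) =(0 2 5)(1 13)(3 11 8)(4 6 9) =[2, 13, 5, 11, 6, 0, 9, 7, 3, 4, 10, 8, 12, 1]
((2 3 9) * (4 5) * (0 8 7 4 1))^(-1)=(0 1 5 4 7 8)(2 9 3)=[1, 5, 9, 2, 7, 4, 6, 8, 0, 3]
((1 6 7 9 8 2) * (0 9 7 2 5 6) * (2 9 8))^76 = [1, 2, 9, 3, 4, 8, 5, 7, 0, 6] = (0 1 2 9 6 5 8)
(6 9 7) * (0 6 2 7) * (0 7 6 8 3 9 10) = (0 8 3 9 7 2 6 10) = [8, 1, 6, 9, 4, 5, 10, 2, 3, 7, 0]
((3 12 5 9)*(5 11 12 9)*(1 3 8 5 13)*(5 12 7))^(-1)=[0, 13, 2, 1, 4, 7, 6, 11, 9, 3, 10, 12, 8, 5]=(1 13 5 7 11 12 8 9 3)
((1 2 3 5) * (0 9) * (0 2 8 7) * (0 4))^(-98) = (0 9 2 3 5 1 8 7 4) = [9, 8, 3, 5, 0, 1, 6, 4, 7, 2]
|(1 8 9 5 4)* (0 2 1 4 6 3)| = |(0 2 1 8 9 5 6 3)| = 8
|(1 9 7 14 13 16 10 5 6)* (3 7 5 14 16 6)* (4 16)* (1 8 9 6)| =12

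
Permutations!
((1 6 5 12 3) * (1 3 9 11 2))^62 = (1 2 11 9 12 5 6) = [0, 2, 11, 3, 4, 6, 1, 7, 8, 12, 10, 9, 5]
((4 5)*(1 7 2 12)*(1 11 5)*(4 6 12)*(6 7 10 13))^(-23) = [0, 7, 11, 3, 5, 6, 1, 12, 8, 9, 2, 13, 10, 4] = (1 7 12 10 2 11 13 4 5 6)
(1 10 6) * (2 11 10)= (1 2 11 10 6)= [0, 2, 11, 3, 4, 5, 1, 7, 8, 9, 6, 10]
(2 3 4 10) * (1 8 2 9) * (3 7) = (1 8 2 7 3 4 10 9) = [0, 8, 7, 4, 10, 5, 6, 3, 2, 1, 9]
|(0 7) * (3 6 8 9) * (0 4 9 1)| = 8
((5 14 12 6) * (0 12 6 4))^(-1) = (0 4 12)(5 6 14) = [4, 1, 2, 3, 12, 6, 14, 7, 8, 9, 10, 11, 0, 13, 5]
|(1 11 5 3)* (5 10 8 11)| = 3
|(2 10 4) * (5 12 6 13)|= 12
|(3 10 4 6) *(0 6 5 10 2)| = |(0 6 3 2)(4 5 10)| = 12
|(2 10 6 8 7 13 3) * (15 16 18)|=21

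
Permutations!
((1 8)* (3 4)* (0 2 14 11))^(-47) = (0 2 14 11)(1 8)(3 4) = [2, 8, 14, 4, 3, 5, 6, 7, 1, 9, 10, 0, 12, 13, 11]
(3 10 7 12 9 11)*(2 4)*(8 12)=(2 4)(3 10 7 8 12 9 11)=[0, 1, 4, 10, 2, 5, 6, 8, 12, 11, 7, 3, 9]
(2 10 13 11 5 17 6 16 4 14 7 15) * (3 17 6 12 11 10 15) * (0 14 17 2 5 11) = (0 14 7 3 2 15 5 6 16 4 17 12)(10 13) = [14, 1, 15, 2, 17, 6, 16, 3, 8, 9, 13, 11, 0, 10, 7, 5, 4, 12]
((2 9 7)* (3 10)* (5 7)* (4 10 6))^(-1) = (2 7 5 9)(3 10 4 6) = [0, 1, 7, 10, 6, 9, 3, 5, 8, 2, 4]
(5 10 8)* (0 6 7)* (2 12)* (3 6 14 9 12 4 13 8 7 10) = (0 14 9 12 2 4 13 8 5 3 6 10 7) = [14, 1, 4, 6, 13, 3, 10, 0, 5, 12, 7, 11, 2, 8, 9]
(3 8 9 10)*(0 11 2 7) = (0 11 2 7)(3 8 9 10) = [11, 1, 7, 8, 4, 5, 6, 0, 9, 10, 3, 2]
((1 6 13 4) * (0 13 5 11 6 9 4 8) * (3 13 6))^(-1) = (0 8 13 3 11 5 6)(1 4 9) = [8, 4, 2, 11, 9, 6, 0, 7, 13, 1, 10, 5, 12, 3]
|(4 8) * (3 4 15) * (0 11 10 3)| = |(0 11 10 3 4 8 15)| = 7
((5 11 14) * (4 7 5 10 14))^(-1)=(4 11 5 7)(10 14)=[0, 1, 2, 3, 11, 7, 6, 4, 8, 9, 14, 5, 12, 13, 10]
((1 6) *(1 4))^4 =(1 6 4) =[0, 6, 2, 3, 1, 5, 4]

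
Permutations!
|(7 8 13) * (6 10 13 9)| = |(6 10 13 7 8 9)| = 6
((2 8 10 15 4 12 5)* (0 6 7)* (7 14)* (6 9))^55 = (2 5 12 4 15 10 8) = [0, 1, 5, 3, 15, 12, 6, 7, 2, 9, 8, 11, 4, 13, 14, 10]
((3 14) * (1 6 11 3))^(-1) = (1 14 3 11 6) = [0, 14, 2, 11, 4, 5, 1, 7, 8, 9, 10, 6, 12, 13, 3]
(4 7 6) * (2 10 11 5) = (2 10 11 5)(4 7 6) = [0, 1, 10, 3, 7, 2, 4, 6, 8, 9, 11, 5]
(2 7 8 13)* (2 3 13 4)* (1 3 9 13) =(1 3)(2 7 8 4)(9 13) =[0, 3, 7, 1, 2, 5, 6, 8, 4, 13, 10, 11, 12, 9]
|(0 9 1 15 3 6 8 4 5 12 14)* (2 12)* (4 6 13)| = |(0 9 1 15 3 13 4 5 2 12 14)(6 8)| = 22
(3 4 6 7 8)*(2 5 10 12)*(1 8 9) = (1 8 3 4 6 7 9)(2 5 10 12) = [0, 8, 5, 4, 6, 10, 7, 9, 3, 1, 12, 11, 2]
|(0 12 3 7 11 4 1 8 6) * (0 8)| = 14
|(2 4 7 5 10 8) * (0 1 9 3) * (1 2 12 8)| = 18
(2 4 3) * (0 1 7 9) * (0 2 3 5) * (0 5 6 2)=(0 1 7 9)(2 4 6)=[1, 7, 4, 3, 6, 5, 2, 9, 8, 0]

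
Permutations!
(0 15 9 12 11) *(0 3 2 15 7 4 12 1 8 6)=(0 7 4 12 11 3 2 15 9 1 8 6)=[7, 8, 15, 2, 12, 5, 0, 4, 6, 1, 10, 3, 11, 13, 14, 9]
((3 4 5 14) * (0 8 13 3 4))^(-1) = (0 3 13 8)(4 14 5) = [3, 1, 2, 13, 14, 4, 6, 7, 0, 9, 10, 11, 12, 8, 5]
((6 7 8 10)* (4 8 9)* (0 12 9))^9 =(0 12 9 4 8 10 6 7) =[12, 1, 2, 3, 8, 5, 7, 0, 10, 4, 6, 11, 9]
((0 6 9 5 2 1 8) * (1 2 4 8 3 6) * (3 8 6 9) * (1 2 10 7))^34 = (0 1 10)(2 8 7)(3 6 4 5 9) = [1, 10, 8, 6, 5, 9, 4, 2, 7, 3, 0]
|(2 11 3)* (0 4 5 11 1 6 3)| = |(0 4 5 11)(1 6 3 2)| = 4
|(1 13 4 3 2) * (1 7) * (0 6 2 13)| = |(0 6 2 7 1)(3 13 4)| = 15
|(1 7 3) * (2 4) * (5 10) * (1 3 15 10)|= 10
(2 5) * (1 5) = (1 5 2) = [0, 5, 1, 3, 4, 2]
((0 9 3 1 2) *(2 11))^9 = (0 1)(2 3)(9 11) = [1, 0, 3, 2, 4, 5, 6, 7, 8, 11, 10, 9]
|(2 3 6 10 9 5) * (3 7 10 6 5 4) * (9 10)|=|(10)(2 7 9 4 3 5)|=6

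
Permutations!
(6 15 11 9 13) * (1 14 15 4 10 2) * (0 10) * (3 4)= [10, 14, 1, 4, 0, 5, 3, 7, 8, 13, 2, 9, 12, 6, 15, 11]= (0 10 2 1 14 15 11 9 13 6 3 4)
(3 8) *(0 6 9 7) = (0 6 9 7)(3 8) = [6, 1, 2, 8, 4, 5, 9, 0, 3, 7]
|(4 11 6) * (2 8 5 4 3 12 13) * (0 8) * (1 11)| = |(0 8 5 4 1 11 6 3 12 13 2)| = 11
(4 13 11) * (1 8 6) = (1 8 6)(4 13 11) = [0, 8, 2, 3, 13, 5, 1, 7, 6, 9, 10, 4, 12, 11]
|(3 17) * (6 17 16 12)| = 5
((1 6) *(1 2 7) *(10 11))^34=(11)(1 2)(6 7)=[0, 2, 1, 3, 4, 5, 7, 6, 8, 9, 10, 11]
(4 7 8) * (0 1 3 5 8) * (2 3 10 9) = [1, 10, 3, 5, 7, 8, 6, 0, 4, 2, 9] = (0 1 10 9 2 3 5 8 4 7)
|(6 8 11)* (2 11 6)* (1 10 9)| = |(1 10 9)(2 11)(6 8)| = 6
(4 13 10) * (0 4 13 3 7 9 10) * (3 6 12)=(0 4 6 12 3 7 9 10 13)=[4, 1, 2, 7, 6, 5, 12, 9, 8, 10, 13, 11, 3, 0]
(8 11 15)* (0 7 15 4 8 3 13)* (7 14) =(0 14 7 15 3 13)(4 8 11) =[14, 1, 2, 13, 8, 5, 6, 15, 11, 9, 10, 4, 12, 0, 7, 3]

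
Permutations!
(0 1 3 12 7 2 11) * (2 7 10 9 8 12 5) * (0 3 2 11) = (0 1 2)(3 5 11)(8 12 10 9) = [1, 2, 0, 5, 4, 11, 6, 7, 12, 8, 9, 3, 10]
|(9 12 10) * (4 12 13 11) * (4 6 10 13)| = |(4 12 13 11 6 10 9)| = 7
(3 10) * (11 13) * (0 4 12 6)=(0 4 12 6)(3 10)(11 13)=[4, 1, 2, 10, 12, 5, 0, 7, 8, 9, 3, 13, 6, 11]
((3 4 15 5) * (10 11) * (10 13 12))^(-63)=(3 4 15 5)(10 11 13 12)=[0, 1, 2, 4, 15, 3, 6, 7, 8, 9, 11, 13, 10, 12, 14, 5]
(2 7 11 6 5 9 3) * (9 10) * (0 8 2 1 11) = (0 8 2 7)(1 11 6 5 10 9 3) = [8, 11, 7, 1, 4, 10, 5, 0, 2, 3, 9, 6]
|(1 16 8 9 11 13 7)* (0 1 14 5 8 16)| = 14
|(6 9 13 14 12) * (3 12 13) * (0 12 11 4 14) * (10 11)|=10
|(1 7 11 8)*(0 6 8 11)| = 5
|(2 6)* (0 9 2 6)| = 3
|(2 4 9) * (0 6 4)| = 5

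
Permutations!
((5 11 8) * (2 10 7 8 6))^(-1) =[0, 1, 6, 3, 4, 8, 11, 10, 7, 9, 2, 5] =(2 6 11 5 8 7 10)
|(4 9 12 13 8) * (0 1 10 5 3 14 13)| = |(0 1 10 5 3 14 13 8 4 9 12)| = 11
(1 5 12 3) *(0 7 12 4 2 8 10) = (0 7 12 3 1 5 4 2 8 10) = [7, 5, 8, 1, 2, 4, 6, 12, 10, 9, 0, 11, 3]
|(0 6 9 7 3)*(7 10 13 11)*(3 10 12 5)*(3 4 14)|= |(0 6 9 12 5 4 14 3)(7 10 13 11)|= 8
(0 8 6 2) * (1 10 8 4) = (0 4 1 10 8 6 2) = [4, 10, 0, 3, 1, 5, 2, 7, 6, 9, 8]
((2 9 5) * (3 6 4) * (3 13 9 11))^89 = [0, 1, 11, 6, 13, 2, 4, 7, 8, 5, 10, 3, 12, 9] = (2 11 3 6 4 13 9 5)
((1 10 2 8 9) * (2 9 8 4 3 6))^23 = (1 9 10)(2 6 3 4) = [0, 9, 6, 4, 2, 5, 3, 7, 8, 10, 1]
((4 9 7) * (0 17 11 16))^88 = [0, 1, 2, 3, 9, 5, 6, 4, 8, 7, 10, 11, 12, 13, 14, 15, 16, 17] = (17)(4 9 7)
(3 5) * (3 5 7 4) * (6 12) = (3 7 4)(6 12) = [0, 1, 2, 7, 3, 5, 12, 4, 8, 9, 10, 11, 6]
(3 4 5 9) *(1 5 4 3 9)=(9)(1 5)=[0, 5, 2, 3, 4, 1, 6, 7, 8, 9]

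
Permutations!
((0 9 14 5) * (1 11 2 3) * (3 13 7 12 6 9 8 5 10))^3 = (1 13 6 10 11 7 9 3 2 12 14) = [0, 13, 12, 2, 4, 5, 10, 9, 8, 3, 11, 7, 14, 6, 1]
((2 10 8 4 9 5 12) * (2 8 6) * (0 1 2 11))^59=[11, 0, 1, 3, 8, 9, 10, 7, 12, 4, 2, 6, 5]=(0 11 6 10 2 1)(4 8 12 5 9)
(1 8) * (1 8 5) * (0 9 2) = [9, 5, 0, 3, 4, 1, 6, 7, 8, 2] = (0 9 2)(1 5)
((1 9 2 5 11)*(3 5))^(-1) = (1 11 5 3 2 9) = [0, 11, 9, 2, 4, 3, 6, 7, 8, 1, 10, 5]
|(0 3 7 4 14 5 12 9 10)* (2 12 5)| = |(0 3 7 4 14 2 12 9 10)| = 9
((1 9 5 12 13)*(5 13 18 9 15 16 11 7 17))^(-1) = [0, 13, 2, 3, 4, 17, 6, 11, 8, 18, 10, 16, 5, 9, 14, 1, 15, 7, 12] = (1 13 9 18 12 5 17 7 11 16 15)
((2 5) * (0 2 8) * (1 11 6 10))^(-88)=(11)=[0, 1, 2, 3, 4, 5, 6, 7, 8, 9, 10, 11]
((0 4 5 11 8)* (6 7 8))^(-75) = [5, 1, 2, 3, 11, 6, 8, 0, 4, 9, 10, 7] = (0 5 6 8 4 11 7)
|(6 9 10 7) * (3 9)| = |(3 9 10 7 6)| = 5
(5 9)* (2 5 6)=[0, 1, 5, 3, 4, 9, 2, 7, 8, 6]=(2 5 9 6)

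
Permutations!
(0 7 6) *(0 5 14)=(0 7 6 5 14)=[7, 1, 2, 3, 4, 14, 5, 6, 8, 9, 10, 11, 12, 13, 0]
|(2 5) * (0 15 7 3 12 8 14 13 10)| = 18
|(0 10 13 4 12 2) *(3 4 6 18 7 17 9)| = |(0 10 13 6 18 7 17 9 3 4 12 2)| = 12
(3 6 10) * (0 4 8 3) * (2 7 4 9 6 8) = (0 9 6 10)(2 7 4)(3 8) = [9, 1, 7, 8, 2, 5, 10, 4, 3, 6, 0]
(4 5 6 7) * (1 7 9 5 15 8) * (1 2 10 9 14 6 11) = (1 7 4 15 8 2 10 9 5 11)(6 14) = [0, 7, 10, 3, 15, 11, 14, 4, 2, 5, 9, 1, 12, 13, 6, 8]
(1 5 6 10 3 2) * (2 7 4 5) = [0, 2, 1, 7, 5, 6, 10, 4, 8, 9, 3] = (1 2)(3 7 4 5 6 10)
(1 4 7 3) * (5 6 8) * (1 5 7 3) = [0, 4, 2, 5, 3, 6, 8, 1, 7] = (1 4 3 5 6 8 7)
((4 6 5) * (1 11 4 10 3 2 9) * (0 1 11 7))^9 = (2 9 11 4 6 5 10 3) = [0, 1, 9, 2, 6, 10, 5, 7, 8, 11, 3, 4]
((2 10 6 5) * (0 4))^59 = (0 4)(2 5 6 10) = [4, 1, 5, 3, 0, 6, 10, 7, 8, 9, 2]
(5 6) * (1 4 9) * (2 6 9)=(1 4 2 6 5 9)=[0, 4, 6, 3, 2, 9, 5, 7, 8, 1]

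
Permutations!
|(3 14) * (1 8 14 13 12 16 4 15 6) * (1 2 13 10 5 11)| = |(1 8 14 3 10 5 11)(2 13 12 16 4 15 6)| = 7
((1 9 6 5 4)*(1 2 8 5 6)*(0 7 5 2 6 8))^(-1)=[2, 9, 8, 3, 5, 7, 4, 0, 6, 1]=(0 2 8 6 4 5 7)(1 9)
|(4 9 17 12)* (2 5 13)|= |(2 5 13)(4 9 17 12)|= 12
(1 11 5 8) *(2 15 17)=(1 11 5 8)(2 15 17)=[0, 11, 15, 3, 4, 8, 6, 7, 1, 9, 10, 5, 12, 13, 14, 17, 16, 2]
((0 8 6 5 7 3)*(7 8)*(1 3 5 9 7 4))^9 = (0 4 1 3)(5 7 9 6 8) = [4, 3, 2, 0, 1, 7, 8, 9, 5, 6]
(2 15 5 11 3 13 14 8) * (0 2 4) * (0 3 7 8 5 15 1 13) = (15)(0 2 1 13 14 5 11 7 8 4 3) = [2, 13, 1, 0, 3, 11, 6, 8, 4, 9, 10, 7, 12, 14, 5, 15]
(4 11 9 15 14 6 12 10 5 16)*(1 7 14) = [0, 7, 2, 3, 11, 16, 12, 14, 8, 15, 5, 9, 10, 13, 6, 1, 4] = (1 7 14 6 12 10 5 16 4 11 9 15)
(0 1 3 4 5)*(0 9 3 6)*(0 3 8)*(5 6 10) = [1, 10, 2, 4, 6, 9, 3, 7, 0, 8, 5] = (0 1 10 5 9 8)(3 4 6)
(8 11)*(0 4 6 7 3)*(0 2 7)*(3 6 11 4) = (0 3 2 7 6)(4 11 8) = [3, 1, 7, 2, 11, 5, 0, 6, 4, 9, 10, 8]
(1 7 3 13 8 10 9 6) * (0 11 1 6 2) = (0 11 1 7 3 13 8 10 9 2) = [11, 7, 0, 13, 4, 5, 6, 3, 10, 2, 9, 1, 12, 8]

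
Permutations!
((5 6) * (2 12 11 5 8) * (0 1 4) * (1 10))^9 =(0 10 1 4)(2 5)(6 12)(8 11) =[10, 4, 5, 3, 0, 2, 12, 7, 11, 9, 1, 8, 6]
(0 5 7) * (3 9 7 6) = (0 5 6 3 9 7) = [5, 1, 2, 9, 4, 6, 3, 0, 8, 7]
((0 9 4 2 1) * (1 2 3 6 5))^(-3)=[6, 3, 2, 0, 1, 4, 9, 7, 8, 5]=(0 6 9 5 4 1 3)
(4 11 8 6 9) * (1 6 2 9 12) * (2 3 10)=(1 6 12)(2 9 4 11 8 3 10)=[0, 6, 9, 10, 11, 5, 12, 7, 3, 4, 2, 8, 1]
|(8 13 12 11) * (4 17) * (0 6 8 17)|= |(0 6 8 13 12 11 17 4)|= 8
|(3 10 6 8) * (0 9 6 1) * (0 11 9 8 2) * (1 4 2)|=12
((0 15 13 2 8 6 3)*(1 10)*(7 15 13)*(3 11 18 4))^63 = (18)(1 10)(7 15) = [0, 10, 2, 3, 4, 5, 6, 15, 8, 9, 1, 11, 12, 13, 14, 7, 16, 17, 18]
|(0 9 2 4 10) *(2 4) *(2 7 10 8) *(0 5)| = |(0 9 4 8 2 7 10 5)| = 8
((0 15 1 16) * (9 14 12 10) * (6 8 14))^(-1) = (0 16 1 15)(6 9 10 12 14 8) = [16, 15, 2, 3, 4, 5, 9, 7, 6, 10, 12, 11, 14, 13, 8, 0, 1]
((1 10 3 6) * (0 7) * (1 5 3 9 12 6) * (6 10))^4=(9 12 10)=[0, 1, 2, 3, 4, 5, 6, 7, 8, 12, 9, 11, 10]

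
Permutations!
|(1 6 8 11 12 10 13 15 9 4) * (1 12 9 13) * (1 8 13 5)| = |(1 6 13 15 5)(4 12 10 8 11 9)| = 30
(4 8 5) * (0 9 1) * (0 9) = (1 9)(4 8 5) = [0, 9, 2, 3, 8, 4, 6, 7, 5, 1]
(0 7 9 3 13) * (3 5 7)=[3, 1, 2, 13, 4, 7, 6, 9, 8, 5, 10, 11, 12, 0]=(0 3 13)(5 7 9)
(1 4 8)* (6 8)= (1 4 6 8)= [0, 4, 2, 3, 6, 5, 8, 7, 1]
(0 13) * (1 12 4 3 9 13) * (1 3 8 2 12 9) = (0 3 1 9 13)(2 12 4 8) = [3, 9, 12, 1, 8, 5, 6, 7, 2, 13, 10, 11, 4, 0]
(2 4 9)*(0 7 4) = (0 7 4 9 2) = [7, 1, 0, 3, 9, 5, 6, 4, 8, 2]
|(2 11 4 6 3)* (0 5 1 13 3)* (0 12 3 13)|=|(13)(0 5 1)(2 11 4 6 12 3)|=6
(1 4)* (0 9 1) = [9, 4, 2, 3, 0, 5, 6, 7, 8, 1] = (0 9 1 4)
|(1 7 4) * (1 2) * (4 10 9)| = 6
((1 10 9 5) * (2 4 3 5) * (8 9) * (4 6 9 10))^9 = (1 4 3 5)(8 10) = [0, 4, 2, 5, 3, 1, 6, 7, 10, 9, 8]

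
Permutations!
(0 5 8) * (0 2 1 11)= (0 5 8 2 1 11)= [5, 11, 1, 3, 4, 8, 6, 7, 2, 9, 10, 0]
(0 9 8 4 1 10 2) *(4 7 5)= (0 9 8 7 5 4 1 10 2)= [9, 10, 0, 3, 1, 4, 6, 5, 7, 8, 2]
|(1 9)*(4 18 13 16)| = 4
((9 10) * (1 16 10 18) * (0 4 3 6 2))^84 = (0 2 6 3 4)(1 18 9 10 16) = [2, 18, 6, 4, 0, 5, 3, 7, 8, 10, 16, 11, 12, 13, 14, 15, 1, 17, 9]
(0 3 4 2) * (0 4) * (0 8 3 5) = [5, 1, 4, 8, 2, 0, 6, 7, 3] = (0 5)(2 4)(3 8)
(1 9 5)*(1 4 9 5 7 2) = [0, 5, 1, 3, 9, 4, 6, 2, 8, 7] = (1 5 4 9 7 2)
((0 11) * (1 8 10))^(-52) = (11)(1 10 8) = [0, 10, 2, 3, 4, 5, 6, 7, 1, 9, 8, 11]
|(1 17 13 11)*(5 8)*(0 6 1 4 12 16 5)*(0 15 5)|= |(0 6 1 17 13 11 4 12 16)(5 8 15)|= 9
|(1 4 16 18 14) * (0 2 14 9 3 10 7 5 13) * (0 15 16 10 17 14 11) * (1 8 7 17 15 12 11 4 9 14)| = |(0 2 4 10 17 1 9 3 15 16 18 14 8 7 5 13 12 11)| = 18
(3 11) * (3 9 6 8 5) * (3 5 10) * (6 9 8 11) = (3 6 11 8 10) = [0, 1, 2, 6, 4, 5, 11, 7, 10, 9, 3, 8]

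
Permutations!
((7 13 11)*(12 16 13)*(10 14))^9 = [0, 1, 2, 3, 4, 5, 6, 11, 8, 9, 14, 13, 7, 16, 10, 15, 12] = (7 11 13 16 12)(10 14)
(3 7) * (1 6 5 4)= (1 6 5 4)(3 7)= [0, 6, 2, 7, 1, 4, 5, 3]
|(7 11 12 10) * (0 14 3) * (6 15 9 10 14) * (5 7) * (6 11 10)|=|(0 11 12 14 3)(5 7 10)(6 15 9)|=15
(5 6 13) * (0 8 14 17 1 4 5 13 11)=[8, 4, 2, 3, 5, 6, 11, 7, 14, 9, 10, 0, 12, 13, 17, 15, 16, 1]=(0 8 14 17 1 4 5 6 11)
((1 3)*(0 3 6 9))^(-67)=(0 6 3 9 1)=[6, 0, 2, 9, 4, 5, 3, 7, 8, 1]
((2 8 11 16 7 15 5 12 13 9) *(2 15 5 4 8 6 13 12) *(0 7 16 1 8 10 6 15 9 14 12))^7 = (16)(0 6 2 12 10 5 14 4 7 13 15)(1 8 11) = [6, 8, 12, 3, 7, 14, 2, 13, 11, 9, 5, 1, 10, 15, 4, 0, 16]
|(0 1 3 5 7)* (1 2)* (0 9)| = 7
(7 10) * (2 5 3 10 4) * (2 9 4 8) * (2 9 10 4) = (2 5 3 4 10 7 8 9) = [0, 1, 5, 4, 10, 3, 6, 8, 9, 2, 7]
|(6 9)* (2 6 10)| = 4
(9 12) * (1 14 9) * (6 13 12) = (1 14 9 6 13 12) = [0, 14, 2, 3, 4, 5, 13, 7, 8, 6, 10, 11, 1, 12, 9]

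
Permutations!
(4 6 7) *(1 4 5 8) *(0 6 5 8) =[6, 4, 2, 3, 5, 0, 7, 8, 1] =(0 6 7 8 1 4 5)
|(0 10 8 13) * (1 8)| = 5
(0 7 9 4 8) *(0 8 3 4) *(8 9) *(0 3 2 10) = [7, 1, 10, 4, 2, 5, 6, 8, 9, 3, 0] = (0 7 8 9 3 4 2 10)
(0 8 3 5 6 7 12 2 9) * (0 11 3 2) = [8, 1, 9, 5, 4, 6, 7, 12, 2, 11, 10, 3, 0] = (0 8 2 9 11 3 5 6 7 12)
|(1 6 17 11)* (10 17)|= 5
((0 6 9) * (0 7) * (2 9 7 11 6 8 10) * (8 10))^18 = (0 11 10 6 2 7 9) = [11, 1, 7, 3, 4, 5, 2, 9, 8, 0, 6, 10]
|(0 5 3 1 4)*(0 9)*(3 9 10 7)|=15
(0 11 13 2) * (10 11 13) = [13, 1, 0, 3, 4, 5, 6, 7, 8, 9, 11, 10, 12, 2] = (0 13 2)(10 11)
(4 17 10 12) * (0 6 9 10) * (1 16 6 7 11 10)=[7, 16, 2, 3, 17, 5, 9, 11, 8, 1, 12, 10, 4, 13, 14, 15, 6, 0]=(0 7 11 10 12 4 17)(1 16 6 9)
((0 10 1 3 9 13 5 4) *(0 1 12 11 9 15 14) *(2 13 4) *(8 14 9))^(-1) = (0 14 8 11 12 10)(1 4 9 15 3)(2 5 13) = [14, 4, 5, 1, 9, 13, 6, 7, 11, 15, 0, 12, 10, 2, 8, 3]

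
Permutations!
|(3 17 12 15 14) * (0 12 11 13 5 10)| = |(0 12 15 14 3 17 11 13 5 10)| = 10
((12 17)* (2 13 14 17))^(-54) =(2 13 14 17 12) =[0, 1, 13, 3, 4, 5, 6, 7, 8, 9, 10, 11, 2, 14, 17, 15, 16, 12]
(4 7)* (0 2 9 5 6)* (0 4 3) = (0 2 9 5 6 4 7 3) = [2, 1, 9, 0, 7, 6, 4, 3, 8, 5]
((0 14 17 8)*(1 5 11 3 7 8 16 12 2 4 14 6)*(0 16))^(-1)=(0 17 14 4 2 12 16 8 7 3 11 5 1 6)=[17, 6, 12, 11, 2, 1, 0, 3, 7, 9, 10, 5, 16, 13, 4, 15, 8, 14]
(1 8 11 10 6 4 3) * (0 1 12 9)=(0 1 8 11 10 6 4 3 12 9)=[1, 8, 2, 12, 3, 5, 4, 7, 11, 0, 6, 10, 9]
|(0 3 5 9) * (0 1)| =5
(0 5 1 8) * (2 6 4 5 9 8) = (0 9 8)(1 2 6 4 5) = [9, 2, 6, 3, 5, 1, 4, 7, 0, 8]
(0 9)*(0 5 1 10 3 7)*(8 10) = [9, 8, 2, 7, 4, 1, 6, 0, 10, 5, 3] = (0 9 5 1 8 10 3 7)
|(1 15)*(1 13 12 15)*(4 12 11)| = |(4 12 15 13 11)| = 5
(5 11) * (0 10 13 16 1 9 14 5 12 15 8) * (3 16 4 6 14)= (0 10 13 4 6 14 5 11 12 15 8)(1 9 3 16)= [10, 9, 2, 16, 6, 11, 14, 7, 0, 3, 13, 12, 15, 4, 5, 8, 1]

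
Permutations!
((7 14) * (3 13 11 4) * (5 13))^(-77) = (3 11 5 4 13)(7 14) = [0, 1, 2, 11, 13, 4, 6, 14, 8, 9, 10, 5, 12, 3, 7]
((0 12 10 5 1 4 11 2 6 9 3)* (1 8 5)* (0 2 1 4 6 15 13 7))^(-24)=(0 10 11 6 3 15 7 12 4 1 9 2 13)=[10, 9, 13, 15, 1, 5, 3, 12, 8, 2, 11, 6, 4, 0, 14, 7]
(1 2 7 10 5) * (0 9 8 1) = (0 9 8 1 2 7 10 5) = [9, 2, 7, 3, 4, 0, 6, 10, 1, 8, 5]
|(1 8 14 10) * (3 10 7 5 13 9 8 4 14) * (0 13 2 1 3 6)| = 30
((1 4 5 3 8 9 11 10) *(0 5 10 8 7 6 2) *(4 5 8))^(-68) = (0 4 3)(1 6 9)(2 11 5)(7 8 10) = [4, 6, 11, 0, 3, 2, 9, 8, 10, 1, 7, 5]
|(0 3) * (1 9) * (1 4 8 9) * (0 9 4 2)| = |(0 3 9 2)(4 8)| = 4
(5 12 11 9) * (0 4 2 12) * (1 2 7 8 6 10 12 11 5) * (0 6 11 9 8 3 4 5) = [5, 2, 9, 4, 7, 6, 10, 3, 11, 1, 12, 8, 0] = (0 5 6 10 12)(1 2 9)(3 4 7)(8 11)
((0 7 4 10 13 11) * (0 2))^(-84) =[0, 1, 2, 3, 4, 5, 6, 7, 8, 9, 10, 11, 12, 13] =(13)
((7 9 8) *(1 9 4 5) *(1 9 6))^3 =(1 6)(4 8 5 7 9) =[0, 6, 2, 3, 8, 7, 1, 9, 5, 4]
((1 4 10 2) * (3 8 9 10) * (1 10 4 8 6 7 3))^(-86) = (10)(1 9)(3 6 7)(4 8) = [0, 9, 2, 6, 8, 5, 7, 3, 4, 1, 10]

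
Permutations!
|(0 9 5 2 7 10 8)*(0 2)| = 12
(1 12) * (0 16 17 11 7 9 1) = [16, 12, 2, 3, 4, 5, 6, 9, 8, 1, 10, 7, 0, 13, 14, 15, 17, 11] = (0 16 17 11 7 9 1 12)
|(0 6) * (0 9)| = |(0 6 9)| = 3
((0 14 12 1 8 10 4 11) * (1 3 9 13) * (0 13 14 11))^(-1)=(0 4 10 8 1 13 11)(3 12 14 9)=[4, 13, 2, 12, 10, 5, 6, 7, 1, 3, 8, 0, 14, 11, 9]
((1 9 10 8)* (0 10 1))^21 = (10)(1 9) = [0, 9, 2, 3, 4, 5, 6, 7, 8, 1, 10]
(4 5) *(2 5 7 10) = (2 5 4 7 10) = [0, 1, 5, 3, 7, 4, 6, 10, 8, 9, 2]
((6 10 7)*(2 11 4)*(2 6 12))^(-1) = [0, 1, 12, 3, 11, 5, 4, 10, 8, 9, 6, 2, 7] = (2 12 7 10 6 4 11)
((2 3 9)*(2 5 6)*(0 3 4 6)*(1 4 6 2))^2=(0 9)(1 2)(3 5)(4 6)=[9, 2, 1, 5, 6, 3, 4, 7, 8, 0]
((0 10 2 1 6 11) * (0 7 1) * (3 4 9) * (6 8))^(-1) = (0 2 10)(1 7 11 6 8)(3 9 4) = [2, 7, 10, 9, 3, 5, 8, 11, 1, 4, 0, 6]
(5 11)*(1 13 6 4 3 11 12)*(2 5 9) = [0, 13, 5, 11, 3, 12, 4, 7, 8, 2, 10, 9, 1, 6] = (1 13 6 4 3 11 9 2 5 12)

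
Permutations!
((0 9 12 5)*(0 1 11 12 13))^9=[0, 11, 2, 3, 4, 1, 6, 7, 8, 9, 10, 12, 5, 13]=(13)(1 11 12 5)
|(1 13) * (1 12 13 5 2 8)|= |(1 5 2 8)(12 13)|= 4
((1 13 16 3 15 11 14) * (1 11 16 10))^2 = [0, 10, 2, 16, 4, 5, 6, 7, 8, 9, 13, 11, 12, 1, 14, 3, 15] = (1 10 13)(3 16 15)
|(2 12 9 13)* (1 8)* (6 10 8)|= 4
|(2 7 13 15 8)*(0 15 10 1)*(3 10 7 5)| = 8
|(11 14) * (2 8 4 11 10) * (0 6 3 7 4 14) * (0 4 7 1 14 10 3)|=|(0 6)(1 14 3)(2 8 10)(4 11)|=6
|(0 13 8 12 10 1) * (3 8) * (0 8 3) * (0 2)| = 12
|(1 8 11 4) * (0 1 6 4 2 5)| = 6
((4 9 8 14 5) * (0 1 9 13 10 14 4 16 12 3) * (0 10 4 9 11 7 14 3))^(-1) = (0 12 16 5 14 7 11 1)(3 10)(4 13)(8 9) = [12, 0, 2, 10, 13, 14, 6, 11, 9, 8, 3, 1, 16, 4, 7, 15, 5]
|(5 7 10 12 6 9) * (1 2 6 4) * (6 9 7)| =|(1 2 9 5 6 7 10 12 4)| =9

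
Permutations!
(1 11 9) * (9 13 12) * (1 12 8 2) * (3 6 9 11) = (1 3 6 9 12 11 13 8 2) = [0, 3, 1, 6, 4, 5, 9, 7, 2, 12, 10, 13, 11, 8]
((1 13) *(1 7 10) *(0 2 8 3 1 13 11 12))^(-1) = (0 12 11 1 3 8 2)(7 13 10) = [12, 3, 0, 8, 4, 5, 6, 13, 2, 9, 7, 1, 11, 10]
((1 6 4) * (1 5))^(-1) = [0, 5, 2, 3, 6, 4, 1] = (1 5 4 6)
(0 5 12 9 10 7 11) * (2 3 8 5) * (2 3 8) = (0 3 2 8 5 12 9 10 7 11) = [3, 1, 8, 2, 4, 12, 6, 11, 5, 10, 7, 0, 9]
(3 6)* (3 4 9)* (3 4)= (3 6)(4 9)= [0, 1, 2, 6, 9, 5, 3, 7, 8, 4]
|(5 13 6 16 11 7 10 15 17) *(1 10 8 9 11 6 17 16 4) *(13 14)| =|(1 10 15 16 6 4)(5 14 13 17)(7 8 9 11)| =12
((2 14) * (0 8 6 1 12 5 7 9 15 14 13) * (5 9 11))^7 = (0 14 12 8 2 9 6 13 15 1)(5 7 11) = [14, 0, 9, 3, 4, 7, 13, 11, 2, 6, 10, 5, 8, 15, 12, 1]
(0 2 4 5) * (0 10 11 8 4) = [2, 1, 0, 3, 5, 10, 6, 7, 4, 9, 11, 8] = (0 2)(4 5 10 11 8)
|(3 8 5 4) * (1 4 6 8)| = 3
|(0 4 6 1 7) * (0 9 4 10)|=|(0 10)(1 7 9 4 6)|=10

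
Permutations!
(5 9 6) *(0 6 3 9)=(0 6 5)(3 9)=[6, 1, 2, 9, 4, 0, 5, 7, 8, 3]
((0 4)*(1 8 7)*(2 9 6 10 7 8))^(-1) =(0 4)(1 7 10 6 9 2) =[4, 7, 1, 3, 0, 5, 9, 10, 8, 2, 6]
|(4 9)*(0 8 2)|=|(0 8 2)(4 9)|=6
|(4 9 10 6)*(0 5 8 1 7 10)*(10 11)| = 10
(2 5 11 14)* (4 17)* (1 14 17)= [0, 14, 5, 3, 1, 11, 6, 7, 8, 9, 10, 17, 12, 13, 2, 15, 16, 4]= (1 14 2 5 11 17 4)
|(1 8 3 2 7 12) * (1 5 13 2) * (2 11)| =6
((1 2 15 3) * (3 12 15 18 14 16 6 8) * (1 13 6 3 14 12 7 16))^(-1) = [0, 14, 1, 16, 4, 5, 13, 15, 6, 9, 10, 11, 18, 3, 8, 12, 7, 17, 2] = (1 14 8 6 13 3 16 7 15 12 18 2)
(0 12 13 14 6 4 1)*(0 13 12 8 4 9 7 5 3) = (0 8 4 1 13 14 6 9 7 5 3) = [8, 13, 2, 0, 1, 3, 9, 5, 4, 7, 10, 11, 12, 14, 6]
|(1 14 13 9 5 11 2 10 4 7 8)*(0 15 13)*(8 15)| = 36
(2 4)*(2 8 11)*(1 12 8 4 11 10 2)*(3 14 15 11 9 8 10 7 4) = (1 12 10 2 9 8 7 4 3 14 15 11) = [0, 12, 9, 14, 3, 5, 6, 4, 7, 8, 2, 1, 10, 13, 15, 11]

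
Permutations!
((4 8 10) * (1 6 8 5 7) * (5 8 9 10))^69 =(1 8 9 7 4 6 5 10) =[0, 8, 2, 3, 6, 10, 5, 4, 9, 7, 1]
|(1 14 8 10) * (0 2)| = |(0 2)(1 14 8 10)| = 4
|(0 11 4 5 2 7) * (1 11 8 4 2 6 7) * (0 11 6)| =|(0 8 4 5)(1 6 7 11 2)| =20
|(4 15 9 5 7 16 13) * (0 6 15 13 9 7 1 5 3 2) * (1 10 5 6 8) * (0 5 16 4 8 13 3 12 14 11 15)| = |(0 13 8 1 6)(2 5 10 16 9 12 14 11 15 7 4 3)| = 60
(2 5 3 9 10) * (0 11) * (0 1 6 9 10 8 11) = (1 6 9 8 11)(2 5 3 10) = [0, 6, 5, 10, 4, 3, 9, 7, 11, 8, 2, 1]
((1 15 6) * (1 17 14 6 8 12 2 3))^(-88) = [0, 8, 1, 15, 4, 5, 14, 7, 2, 9, 10, 11, 3, 13, 17, 12, 16, 6] = (1 8 2)(3 15 12)(6 14 17)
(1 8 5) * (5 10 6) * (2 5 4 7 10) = (1 8 2 5)(4 7 10 6) = [0, 8, 5, 3, 7, 1, 4, 10, 2, 9, 6]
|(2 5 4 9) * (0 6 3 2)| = |(0 6 3 2 5 4 9)| = 7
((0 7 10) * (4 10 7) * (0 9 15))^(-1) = (0 15 9 10 4) = [15, 1, 2, 3, 0, 5, 6, 7, 8, 10, 4, 11, 12, 13, 14, 9]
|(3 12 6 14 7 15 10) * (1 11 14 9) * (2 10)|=11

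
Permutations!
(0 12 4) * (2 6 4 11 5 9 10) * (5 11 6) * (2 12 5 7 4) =[5, 1, 7, 3, 0, 9, 2, 4, 8, 10, 12, 11, 6] =(0 5 9 10 12 6 2 7 4)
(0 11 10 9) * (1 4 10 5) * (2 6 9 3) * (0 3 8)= (0 11 5 1 4 10 8)(2 6 9 3)= [11, 4, 6, 2, 10, 1, 9, 7, 0, 3, 8, 5]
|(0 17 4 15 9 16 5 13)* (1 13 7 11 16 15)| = 20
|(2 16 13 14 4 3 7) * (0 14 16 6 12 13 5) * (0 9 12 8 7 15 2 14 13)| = 24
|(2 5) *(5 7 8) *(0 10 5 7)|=4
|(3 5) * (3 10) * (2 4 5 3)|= 4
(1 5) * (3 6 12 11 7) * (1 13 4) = (1 5 13 4)(3 6 12 11 7) = [0, 5, 2, 6, 1, 13, 12, 3, 8, 9, 10, 7, 11, 4]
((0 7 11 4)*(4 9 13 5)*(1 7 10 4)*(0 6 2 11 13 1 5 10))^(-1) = [0, 9, 6, 3, 10, 5, 4, 1, 8, 11, 13, 2, 12, 7] = (1 9 11 2 6 4 10 13 7)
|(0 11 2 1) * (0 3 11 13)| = |(0 13)(1 3 11 2)| = 4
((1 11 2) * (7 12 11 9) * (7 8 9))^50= [0, 1, 2, 3, 4, 5, 6, 7, 8, 9, 10, 11, 12]= (12)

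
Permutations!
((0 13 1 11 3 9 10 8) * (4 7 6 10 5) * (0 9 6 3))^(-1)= [11, 13, 2, 7, 5, 9, 3, 4, 10, 8, 6, 1, 12, 0]= (0 11 1 13)(3 7 4 5 9 8 10 6)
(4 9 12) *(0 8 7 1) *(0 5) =(0 8 7 1 5)(4 9 12) =[8, 5, 2, 3, 9, 0, 6, 1, 7, 12, 10, 11, 4]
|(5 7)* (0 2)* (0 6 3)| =|(0 2 6 3)(5 7)| =4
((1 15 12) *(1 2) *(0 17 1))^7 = (0 17 1 15 12 2) = [17, 15, 0, 3, 4, 5, 6, 7, 8, 9, 10, 11, 2, 13, 14, 12, 16, 1]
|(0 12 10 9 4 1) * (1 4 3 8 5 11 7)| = |(0 12 10 9 3 8 5 11 7 1)| = 10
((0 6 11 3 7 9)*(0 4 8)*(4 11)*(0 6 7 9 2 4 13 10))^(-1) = (0 10 13 6 8 4 2 7)(3 11 9) = [10, 1, 7, 11, 2, 5, 8, 0, 4, 3, 13, 9, 12, 6]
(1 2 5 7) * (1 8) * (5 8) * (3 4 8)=(1 2 3 4 8)(5 7)=[0, 2, 3, 4, 8, 7, 6, 5, 1]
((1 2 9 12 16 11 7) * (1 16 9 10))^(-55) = (1 10 2)(7 11 16)(9 12) = [0, 10, 1, 3, 4, 5, 6, 11, 8, 12, 2, 16, 9, 13, 14, 15, 7]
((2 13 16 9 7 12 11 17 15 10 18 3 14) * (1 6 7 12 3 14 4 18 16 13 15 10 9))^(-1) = [0, 16, 14, 7, 3, 5, 1, 6, 8, 15, 17, 12, 9, 13, 18, 2, 10, 11, 4] = (1 16 10 17 11 12 9 15 2 14 18 4 3 7 6)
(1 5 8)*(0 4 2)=(0 4 2)(1 5 8)=[4, 5, 0, 3, 2, 8, 6, 7, 1]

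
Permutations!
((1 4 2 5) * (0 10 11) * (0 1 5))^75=(0 1)(2 11)(4 10)=[1, 0, 11, 3, 10, 5, 6, 7, 8, 9, 4, 2]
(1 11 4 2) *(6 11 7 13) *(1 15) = (1 7 13 6 11 4 2 15) = [0, 7, 15, 3, 2, 5, 11, 13, 8, 9, 10, 4, 12, 6, 14, 1]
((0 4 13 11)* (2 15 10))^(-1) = (0 11 13 4)(2 10 15) = [11, 1, 10, 3, 0, 5, 6, 7, 8, 9, 15, 13, 12, 4, 14, 2]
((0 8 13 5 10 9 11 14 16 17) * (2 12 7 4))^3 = (0 5 11 17 13 9 16 8 10 14)(2 4 7 12) = [5, 1, 4, 3, 7, 11, 6, 12, 10, 16, 14, 17, 2, 9, 0, 15, 8, 13]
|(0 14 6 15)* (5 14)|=|(0 5 14 6 15)|=5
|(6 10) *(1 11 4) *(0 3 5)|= 6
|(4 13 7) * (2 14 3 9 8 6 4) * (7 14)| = 14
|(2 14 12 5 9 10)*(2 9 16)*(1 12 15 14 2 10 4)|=14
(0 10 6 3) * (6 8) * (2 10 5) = (0 5 2 10 8 6 3) = [5, 1, 10, 0, 4, 2, 3, 7, 6, 9, 8]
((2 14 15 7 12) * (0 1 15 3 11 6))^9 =(0 6 11 3 14 2 12 7 15 1) =[6, 0, 12, 14, 4, 5, 11, 15, 8, 9, 10, 3, 7, 13, 2, 1]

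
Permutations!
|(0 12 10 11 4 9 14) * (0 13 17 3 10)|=8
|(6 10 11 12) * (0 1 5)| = |(0 1 5)(6 10 11 12)| = 12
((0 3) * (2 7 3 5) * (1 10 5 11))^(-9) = (0 3 7 2 5 10 1 11) = [3, 11, 5, 7, 4, 10, 6, 2, 8, 9, 1, 0]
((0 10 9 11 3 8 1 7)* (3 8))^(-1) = (0 7 1 8 11 9 10) = [7, 8, 2, 3, 4, 5, 6, 1, 11, 10, 0, 9]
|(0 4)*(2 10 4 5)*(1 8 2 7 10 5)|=|(0 1 8 2 5 7 10 4)|=8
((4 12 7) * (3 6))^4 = (4 12 7) = [0, 1, 2, 3, 12, 5, 6, 4, 8, 9, 10, 11, 7]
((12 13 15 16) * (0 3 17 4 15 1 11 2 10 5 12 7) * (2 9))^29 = (0 3 17 4 15 16 7)(1 5 9 13 10 11 12 2) = [3, 5, 1, 17, 15, 9, 6, 0, 8, 13, 11, 12, 2, 10, 14, 16, 7, 4]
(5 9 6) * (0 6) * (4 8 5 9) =[6, 1, 2, 3, 8, 4, 9, 7, 5, 0] =(0 6 9)(4 8 5)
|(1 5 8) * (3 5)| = |(1 3 5 8)| = 4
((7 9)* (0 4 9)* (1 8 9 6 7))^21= (9)(0 4 6 7)= [4, 1, 2, 3, 6, 5, 7, 0, 8, 9]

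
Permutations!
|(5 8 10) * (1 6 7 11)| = 12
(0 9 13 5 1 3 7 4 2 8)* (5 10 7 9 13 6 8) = (0 13 10 7 4 2 5 1 3 9 6 8) = [13, 3, 5, 9, 2, 1, 8, 4, 0, 6, 7, 11, 12, 10]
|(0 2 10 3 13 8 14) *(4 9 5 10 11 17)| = 12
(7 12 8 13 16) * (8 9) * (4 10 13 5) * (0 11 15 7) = (0 11 15 7 12 9 8 5 4 10 13 16) = [11, 1, 2, 3, 10, 4, 6, 12, 5, 8, 13, 15, 9, 16, 14, 7, 0]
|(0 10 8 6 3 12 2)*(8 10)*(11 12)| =7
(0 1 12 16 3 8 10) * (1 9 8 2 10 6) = (0 9 8 6 1 12 16 3 2 10) = [9, 12, 10, 2, 4, 5, 1, 7, 6, 8, 0, 11, 16, 13, 14, 15, 3]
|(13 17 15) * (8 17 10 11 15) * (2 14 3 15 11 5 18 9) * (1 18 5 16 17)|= 12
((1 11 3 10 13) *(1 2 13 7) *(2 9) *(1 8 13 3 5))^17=[0, 5, 7, 8, 4, 11, 6, 9, 2, 10, 13, 1, 12, 3]=(1 5 11)(2 7 9 10 13 3 8)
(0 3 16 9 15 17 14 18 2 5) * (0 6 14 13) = (0 3 16 9 15 17 13)(2 5 6 14 18) = [3, 1, 5, 16, 4, 6, 14, 7, 8, 15, 10, 11, 12, 0, 18, 17, 9, 13, 2]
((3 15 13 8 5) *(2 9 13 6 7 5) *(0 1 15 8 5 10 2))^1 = [1, 15, 9, 8, 4, 3, 7, 10, 0, 13, 2, 11, 12, 5, 14, 6] = (0 1 15 6 7 10 2 9 13 5 3 8)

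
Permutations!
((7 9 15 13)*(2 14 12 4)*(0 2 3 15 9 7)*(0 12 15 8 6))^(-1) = (0 6 8 3 4 12 13 15 14 2) = [6, 1, 0, 4, 12, 5, 8, 7, 3, 9, 10, 11, 13, 15, 2, 14]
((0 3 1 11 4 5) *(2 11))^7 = (11) = [0, 1, 2, 3, 4, 5, 6, 7, 8, 9, 10, 11]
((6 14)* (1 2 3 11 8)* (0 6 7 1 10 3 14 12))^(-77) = [6, 7, 1, 10, 4, 5, 12, 14, 11, 9, 8, 3, 0, 13, 2] = (0 6 12)(1 7 14 2)(3 10 8 11)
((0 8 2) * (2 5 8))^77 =[2, 1, 0, 3, 4, 8, 6, 7, 5] =(0 2)(5 8)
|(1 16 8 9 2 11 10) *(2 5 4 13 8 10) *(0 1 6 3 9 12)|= |(0 1 16 10 6 3 9 5 4 13 8 12)(2 11)|= 12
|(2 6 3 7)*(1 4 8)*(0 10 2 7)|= |(0 10 2 6 3)(1 4 8)|= 15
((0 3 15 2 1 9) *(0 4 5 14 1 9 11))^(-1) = [11, 14, 15, 0, 9, 4, 6, 7, 8, 2, 10, 1, 12, 13, 5, 3] = (0 11 1 14 5 4 9 2 15 3)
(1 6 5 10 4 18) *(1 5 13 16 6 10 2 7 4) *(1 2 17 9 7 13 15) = (1 10 2 13 16 6 15)(4 18 5 17 9 7) = [0, 10, 13, 3, 18, 17, 15, 4, 8, 7, 2, 11, 12, 16, 14, 1, 6, 9, 5]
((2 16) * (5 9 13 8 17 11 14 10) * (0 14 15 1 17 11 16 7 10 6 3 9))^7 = (0 11 10 13 2 3 17 14 15 5 8 7 9 16 6 1) = [11, 0, 3, 17, 4, 8, 1, 9, 7, 16, 13, 10, 12, 2, 15, 5, 6, 14]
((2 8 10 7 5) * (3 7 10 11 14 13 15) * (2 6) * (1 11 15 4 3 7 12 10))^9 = (1 11 14 13 4 3 12 10)(2 7)(5 8)(6 15) = [0, 11, 7, 12, 3, 8, 15, 2, 5, 9, 1, 14, 10, 4, 13, 6]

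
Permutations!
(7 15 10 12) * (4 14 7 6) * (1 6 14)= (1 6 4)(7 15 10 12 14)= [0, 6, 2, 3, 1, 5, 4, 15, 8, 9, 12, 11, 14, 13, 7, 10]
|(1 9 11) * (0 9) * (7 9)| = |(0 7 9 11 1)| = 5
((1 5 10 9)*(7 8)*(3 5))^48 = (1 10 3 9 5) = [0, 10, 2, 9, 4, 1, 6, 7, 8, 5, 3]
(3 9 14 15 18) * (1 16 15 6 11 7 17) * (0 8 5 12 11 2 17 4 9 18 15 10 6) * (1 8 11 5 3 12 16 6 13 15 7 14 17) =[11, 6, 1, 18, 9, 16, 2, 4, 3, 17, 13, 14, 5, 15, 0, 7, 10, 8, 12] =(0 11 14)(1 6 2)(3 18 12 5 16 10 13 15 7 4 9 17 8)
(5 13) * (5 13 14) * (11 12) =(5 14)(11 12) =[0, 1, 2, 3, 4, 14, 6, 7, 8, 9, 10, 12, 11, 13, 5]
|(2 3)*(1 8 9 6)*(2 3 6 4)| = |(1 8 9 4 2 6)| = 6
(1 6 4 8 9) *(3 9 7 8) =(1 6 4 3 9)(7 8) =[0, 6, 2, 9, 3, 5, 4, 8, 7, 1]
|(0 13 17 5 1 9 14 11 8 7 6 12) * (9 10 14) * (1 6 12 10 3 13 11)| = 40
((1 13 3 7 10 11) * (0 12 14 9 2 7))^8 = (0 1 7 14 3 11 2 12 13 10 9) = [1, 7, 12, 11, 4, 5, 6, 14, 8, 0, 9, 2, 13, 10, 3]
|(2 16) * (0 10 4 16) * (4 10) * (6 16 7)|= 6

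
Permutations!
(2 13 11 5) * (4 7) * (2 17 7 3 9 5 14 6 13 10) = (2 10)(3 9 5 17 7 4)(6 13 11 14) = [0, 1, 10, 9, 3, 17, 13, 4, 8, 5, 2, 14, 12, 11, 6, 15, 16, 7]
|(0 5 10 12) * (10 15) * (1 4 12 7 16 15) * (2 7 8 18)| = 35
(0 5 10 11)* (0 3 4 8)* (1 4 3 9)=(0 5 10 11 9 1 4 8)=[5, 4, 2, 3, 8, 10, 6, 7, 0, 1, 11, 9]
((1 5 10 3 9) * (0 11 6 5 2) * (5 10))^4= (0 3)(1 6)(2 10)(9 11)= [3, 6, 10, 0, 4, 5, 1, 7, 8, 11, 2, 9]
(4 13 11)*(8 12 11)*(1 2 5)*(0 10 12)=[10, 2, 5, 3, 13, 1, 6, 7, 0, 9, 12, 4, 11, 8]=(0 10 12 11 4 13 8)(1 2 5)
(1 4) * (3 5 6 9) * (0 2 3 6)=(0 2 3 5)(1 4)(6 9)=[2, 4, 3, 5, 1, 0, 9, 7, 8, 6]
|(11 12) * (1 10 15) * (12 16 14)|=12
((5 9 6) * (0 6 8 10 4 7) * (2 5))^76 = (0 9 7 5 4 2 10 6 8) = [9, 1, 10, 3, 2, 4, 8, 5, 0, 7, 6]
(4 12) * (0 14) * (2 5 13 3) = (0 14)(2 5 13 3)(4 12) = [14, 1, 5, 2, 12, 13, 6, 7, 8, 9, 10, 11, 4, 3, 0]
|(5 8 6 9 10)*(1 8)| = |(1 8 6 9 10 5)| = 6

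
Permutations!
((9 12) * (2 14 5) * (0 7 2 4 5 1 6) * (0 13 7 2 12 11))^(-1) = (0 11 9 12 7 13 6 1 14 2)(4 5) = [11, 14, 0, 3, 5, 4, 1, 13, 8, 12, 10, 9, 7, 6, 2]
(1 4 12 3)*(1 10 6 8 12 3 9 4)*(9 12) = (12)(3 10 6 8 9 4) = [0, 1, 2, 10, 3, 5, 8, 7, 9, 4, 6, 11, 12]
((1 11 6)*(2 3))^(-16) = (1 6 11) = [0, 6, 2, 3, 4, 5, 11, 7, 8, 9, 10, 1]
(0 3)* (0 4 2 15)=(0 3 4 2 15)=[3, 1, 15, 4, 2, 5, 6, 7, 8, 9, 10, 11, 12, 13, 14, 0]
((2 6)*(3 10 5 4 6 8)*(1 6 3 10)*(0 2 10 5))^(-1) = (0 10 6 1 3 4 5 8 2) = [10, 3, 0, 4, 5, 8, 1, 7, 2, 9, 6]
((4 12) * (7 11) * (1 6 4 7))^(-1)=[0, 11, 2, 3, 6, 5, 1, 12, 8, 9, 10, 7, 4]=(1 11 7 12 4 6)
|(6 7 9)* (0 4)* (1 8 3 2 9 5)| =8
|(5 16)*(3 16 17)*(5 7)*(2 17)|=|(2 17 3 16 7 5)|=6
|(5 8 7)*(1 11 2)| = 3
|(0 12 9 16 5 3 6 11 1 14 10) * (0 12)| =10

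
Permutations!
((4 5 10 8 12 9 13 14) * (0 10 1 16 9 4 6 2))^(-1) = [2, 5, 6, 3, 12, 4, 14, 7, 10, 16, 0, 11, 8, 9, 13, 15, 1] = (0 2 6 14 13 9 16 1 5 4 12 8 10)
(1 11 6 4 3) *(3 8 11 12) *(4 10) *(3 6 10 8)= [0, 12, 2, 1, 3, 5, 8, 7, 11, 9, 4, 10, 6]= (1 12 6 8 11 10 4 3)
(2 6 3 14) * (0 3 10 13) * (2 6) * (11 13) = (0 3 14 6 10 11 13) = [3, 1, 2, 14, 4, 5, 10, 7, 8, 9, 11, 13, 12, 0, 6]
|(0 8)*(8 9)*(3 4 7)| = 3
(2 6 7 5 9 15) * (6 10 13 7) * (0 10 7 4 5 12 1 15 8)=(0 10 13 4 5 9 8)(1 15 2 7 12)=[10, 15, 7, 3, 5, 9, 6, 12, 0, 8, 13, 11, 1, 4, 14, 2]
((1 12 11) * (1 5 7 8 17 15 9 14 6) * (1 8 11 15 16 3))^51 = (1 12 15 9 14 6 8 17 16 3) = [0, 12, 2, 1, 4, 5, 8, 7, 17, 14, 10, 11, 15, 13, 6, 9, 3, 16]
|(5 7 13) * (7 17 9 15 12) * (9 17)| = 6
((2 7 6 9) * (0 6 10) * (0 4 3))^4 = (0 7)(2 3)(4 9)(6 10) = [7, 1, 3, 2, 9, 5, 10, 0, 8, 4, 6]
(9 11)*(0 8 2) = (0 8 2)(9 11) = [8, 1, 0, 3, 4, 5, 6, 7, 2, 11, 10, 9]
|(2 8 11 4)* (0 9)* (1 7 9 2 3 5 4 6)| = 24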